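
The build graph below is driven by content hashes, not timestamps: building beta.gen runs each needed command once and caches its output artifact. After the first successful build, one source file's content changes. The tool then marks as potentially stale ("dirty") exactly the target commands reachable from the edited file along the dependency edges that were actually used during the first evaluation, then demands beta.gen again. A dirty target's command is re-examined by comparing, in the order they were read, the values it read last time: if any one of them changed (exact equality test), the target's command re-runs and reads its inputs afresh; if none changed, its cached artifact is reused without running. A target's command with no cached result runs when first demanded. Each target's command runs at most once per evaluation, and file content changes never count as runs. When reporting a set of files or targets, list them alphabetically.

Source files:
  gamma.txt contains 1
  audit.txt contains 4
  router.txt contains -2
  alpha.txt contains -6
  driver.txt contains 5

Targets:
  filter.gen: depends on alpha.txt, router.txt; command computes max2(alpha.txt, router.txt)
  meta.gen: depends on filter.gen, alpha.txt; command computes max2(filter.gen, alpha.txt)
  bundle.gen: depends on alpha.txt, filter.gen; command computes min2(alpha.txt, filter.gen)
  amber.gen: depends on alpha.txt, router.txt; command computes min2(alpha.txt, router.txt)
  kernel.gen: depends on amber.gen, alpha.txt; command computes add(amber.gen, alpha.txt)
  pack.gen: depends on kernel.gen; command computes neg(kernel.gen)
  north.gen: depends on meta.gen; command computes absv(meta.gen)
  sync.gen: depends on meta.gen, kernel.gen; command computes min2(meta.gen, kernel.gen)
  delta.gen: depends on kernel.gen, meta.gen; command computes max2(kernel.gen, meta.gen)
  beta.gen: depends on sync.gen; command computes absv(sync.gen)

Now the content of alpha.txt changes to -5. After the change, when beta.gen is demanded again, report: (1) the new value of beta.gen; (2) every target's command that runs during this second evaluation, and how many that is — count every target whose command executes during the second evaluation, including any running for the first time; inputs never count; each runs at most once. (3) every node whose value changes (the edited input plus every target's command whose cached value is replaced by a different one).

Initial pass — values computed on the first demand:
  amber.gen = min2(-6, -2) = -6
  filter.gen = max2(-6, -2) = -2
  kernel.gen = add(-6, -6) = -12
  meta.gen = max2(-2, -6) = -2
  sync.gen = min2(-2, -12) = -12
  beta.gen = absv(-12) = 12

Second demand — change propagation:
  amber.gen: re-runs because alpha.txt -6->-5; new result -5.
  filter.gen: re-runs because alpha.txt -6->-5; new result -2 (unchanged).
  kernel.gen: re-runs because amber.gen -6->-5; alpha.txt -6->-5; new result -10.
  meta.gen: re-runs because alpha.txt -6->-5; new result -2 (unchanged).
  sync.gen: re-runs because kernel.gen -12->-10; new result -10.
  beta.gen: re-runs because sync.gen -12->-10; new result 10.

beta.gen now evaluates to 10.
Run set: amber.gen, beta.gen, filter.gen, kernel.gen, meta.gen, sync.gen (6 run).
Changed values: alpha.txt, amber.gen, beta.gen, kernel.gen, sync.gen.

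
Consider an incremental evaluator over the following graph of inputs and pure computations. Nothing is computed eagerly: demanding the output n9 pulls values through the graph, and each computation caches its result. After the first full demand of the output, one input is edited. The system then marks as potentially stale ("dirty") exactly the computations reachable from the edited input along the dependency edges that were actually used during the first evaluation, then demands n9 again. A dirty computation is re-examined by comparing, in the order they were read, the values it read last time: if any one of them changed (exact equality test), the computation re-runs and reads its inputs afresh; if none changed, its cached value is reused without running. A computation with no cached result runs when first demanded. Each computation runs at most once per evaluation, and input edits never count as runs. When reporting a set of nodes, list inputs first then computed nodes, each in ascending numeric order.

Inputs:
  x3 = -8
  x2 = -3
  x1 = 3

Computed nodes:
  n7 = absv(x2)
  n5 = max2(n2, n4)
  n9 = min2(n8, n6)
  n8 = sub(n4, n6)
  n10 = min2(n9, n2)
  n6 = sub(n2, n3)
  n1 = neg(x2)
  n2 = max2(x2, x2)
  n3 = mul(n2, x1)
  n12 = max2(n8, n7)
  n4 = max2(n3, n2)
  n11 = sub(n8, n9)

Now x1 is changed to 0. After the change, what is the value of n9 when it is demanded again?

n9 now evaluates to -3.

Initial pass — values computed on the first demand:
  n2 = max2(-3, -3) = -3
  n3 = mul(-3, 3) = -9
  n4 = max2(-9, -3) = -3
  n6 = sub(-3, -9) = 6
  n8 = sub(-3, 6) = -9
  n9 = min2(-9, 6) = -9

Second demand — change propagation:
  n3: re-runs because x1 3->0; new result 0.
  n4: re-runs because n3 -9->0; new result 0.
  n6: re-runs because n3 -9->0; new result -3.
  n8: re-runs because n4 -3->0; n6 6->-3; new result 3.
  n9: re-runs because n8 -9->3; n6 6->-3; new result -3.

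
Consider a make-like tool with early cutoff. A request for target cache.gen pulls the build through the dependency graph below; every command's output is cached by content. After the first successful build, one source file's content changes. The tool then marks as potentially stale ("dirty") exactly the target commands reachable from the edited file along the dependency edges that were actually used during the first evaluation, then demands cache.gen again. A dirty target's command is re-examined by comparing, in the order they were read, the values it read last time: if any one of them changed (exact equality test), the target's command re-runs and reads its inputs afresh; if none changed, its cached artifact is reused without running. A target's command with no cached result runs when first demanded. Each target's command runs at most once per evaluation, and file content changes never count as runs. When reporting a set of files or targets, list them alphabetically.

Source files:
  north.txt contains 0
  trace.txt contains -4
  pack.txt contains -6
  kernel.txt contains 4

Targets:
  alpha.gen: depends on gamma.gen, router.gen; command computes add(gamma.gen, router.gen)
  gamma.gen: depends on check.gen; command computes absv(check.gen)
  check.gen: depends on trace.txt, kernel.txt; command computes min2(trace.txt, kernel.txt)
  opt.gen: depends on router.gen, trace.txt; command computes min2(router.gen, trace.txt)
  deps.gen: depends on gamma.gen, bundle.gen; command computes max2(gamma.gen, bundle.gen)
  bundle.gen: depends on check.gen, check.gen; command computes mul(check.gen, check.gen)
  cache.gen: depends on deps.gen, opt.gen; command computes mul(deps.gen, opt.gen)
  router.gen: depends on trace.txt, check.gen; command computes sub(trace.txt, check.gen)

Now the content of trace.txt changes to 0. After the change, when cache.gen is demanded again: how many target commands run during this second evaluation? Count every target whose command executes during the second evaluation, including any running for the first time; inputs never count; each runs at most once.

7 target commands run: bundle.gen, cache.gen, check.gen, deps.gen, gamma.gen, opt.gen, router.gen.

First demand of the output computes:
  check.gen = min2(-4, 4) = -4
  bundle.gen = mul(-4, -4) = 16
  gamma.gen = absv(-4) = 4
  deps.gen = max2(4, 16) = 16
  router.gen = sub(-4, -4) = 0
  opt.gen = min2(0, -4) = -4
  cache.gen = mul(16, -4) = -64

After the edit, cleaning proceeds:
  check.gen: a read changed (trace.txt -4->0) — executes, giving 0.
  bundle.gen: a read changed (check.gen -4->0; check.gen -4->0) — executes, giving 0.
  gamma.gen: a read changed (check.gen -4->0) — executes, giving 0.
  deps.gen: a read changed (gamma.gen 4->0; bundle.gen 16->0) — executes, giving 0.
  router.gen: a read changed (trace.txt -4->0; check.gen -4->0) — executes, giving 0 — identical to its old value.
  opt.gen: a read changed (trace.txt -4->0) — executes, giving 0.
  cache.gen: a read changed (deps.gen 16->0; opt.gen -4->0) — executes, giving 0.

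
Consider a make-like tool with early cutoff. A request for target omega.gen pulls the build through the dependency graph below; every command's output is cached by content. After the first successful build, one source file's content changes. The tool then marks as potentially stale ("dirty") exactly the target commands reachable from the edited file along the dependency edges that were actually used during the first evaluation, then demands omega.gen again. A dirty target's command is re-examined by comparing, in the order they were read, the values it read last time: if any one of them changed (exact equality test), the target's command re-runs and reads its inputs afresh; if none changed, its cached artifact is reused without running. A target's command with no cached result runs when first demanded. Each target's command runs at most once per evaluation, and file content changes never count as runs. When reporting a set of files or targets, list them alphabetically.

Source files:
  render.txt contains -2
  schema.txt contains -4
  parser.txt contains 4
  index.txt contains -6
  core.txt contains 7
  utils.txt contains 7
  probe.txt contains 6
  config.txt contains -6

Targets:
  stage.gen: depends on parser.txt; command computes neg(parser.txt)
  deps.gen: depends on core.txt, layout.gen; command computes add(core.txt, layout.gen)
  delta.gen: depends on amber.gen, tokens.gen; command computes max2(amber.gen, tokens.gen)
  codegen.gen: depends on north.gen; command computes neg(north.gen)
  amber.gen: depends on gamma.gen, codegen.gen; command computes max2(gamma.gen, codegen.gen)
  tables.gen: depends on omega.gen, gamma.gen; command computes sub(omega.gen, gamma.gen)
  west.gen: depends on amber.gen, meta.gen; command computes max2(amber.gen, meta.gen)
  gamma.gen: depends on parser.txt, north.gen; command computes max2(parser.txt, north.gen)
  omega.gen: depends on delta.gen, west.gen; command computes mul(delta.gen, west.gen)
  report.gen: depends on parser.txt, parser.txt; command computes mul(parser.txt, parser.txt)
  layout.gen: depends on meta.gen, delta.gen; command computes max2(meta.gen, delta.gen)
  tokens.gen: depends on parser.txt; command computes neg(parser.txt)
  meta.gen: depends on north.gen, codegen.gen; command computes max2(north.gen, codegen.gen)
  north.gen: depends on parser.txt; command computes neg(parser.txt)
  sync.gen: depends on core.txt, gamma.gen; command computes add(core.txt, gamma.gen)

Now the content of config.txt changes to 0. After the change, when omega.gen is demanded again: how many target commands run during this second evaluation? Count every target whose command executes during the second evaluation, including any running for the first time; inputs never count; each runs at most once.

0 target commands run: none.
Note the shortcut — nothing in the graph depends on config.txt at all, so no recomputation happens.

First demand of the output computes:
  north.gen = neg(4) = -4
  codegen.gen = neg(-4) = 4
  gamma.gen = max2(4, -4) = 4
  amber.gen = max2(4, 4) = 4
  meta.gen = max2(-4, 4) = 4
  tokens.gen = neg(4) = -4
  delta.gen = max2(4, -4) = 4
  west.gen = max2(4, 4) = 4
  omega.gen = mul(4, 4) = 16

After the edit, cleaning proceeds:
  no node depends on config.txt at all; the second demand re-runs nothing.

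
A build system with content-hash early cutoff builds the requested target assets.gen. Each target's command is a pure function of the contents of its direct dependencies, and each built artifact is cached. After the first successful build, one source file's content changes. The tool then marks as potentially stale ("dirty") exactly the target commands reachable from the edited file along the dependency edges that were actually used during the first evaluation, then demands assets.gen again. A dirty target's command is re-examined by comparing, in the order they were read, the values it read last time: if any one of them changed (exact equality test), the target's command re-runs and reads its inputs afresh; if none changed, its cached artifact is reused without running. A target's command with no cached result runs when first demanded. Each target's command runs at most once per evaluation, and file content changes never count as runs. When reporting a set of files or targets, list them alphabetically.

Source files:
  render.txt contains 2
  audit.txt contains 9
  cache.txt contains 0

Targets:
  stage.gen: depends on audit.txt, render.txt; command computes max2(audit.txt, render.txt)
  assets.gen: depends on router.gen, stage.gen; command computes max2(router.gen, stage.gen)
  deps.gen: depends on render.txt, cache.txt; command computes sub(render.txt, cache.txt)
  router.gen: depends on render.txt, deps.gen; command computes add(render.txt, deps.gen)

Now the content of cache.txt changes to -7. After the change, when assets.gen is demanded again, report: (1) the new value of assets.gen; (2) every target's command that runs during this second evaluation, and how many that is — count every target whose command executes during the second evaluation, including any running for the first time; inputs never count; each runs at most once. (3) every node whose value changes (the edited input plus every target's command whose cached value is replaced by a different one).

New value of assets.gen: 11.
Target commands that run: assets.gen, deps.gen, router.gen — 3 in total.
Values that change: assets.gen, cache.txt, deps.gen, router.gen.

First evaluation (everything demanded from the output):
  deps.gen = sub(2, 0) = 2
  router.gen = add(2, 2) = 4
  stage.gen = max2(9, 2) = 9
  assets.gen = max2(4, 9) = 9

Propagation after the edit:
  deps.gen: runs — cache.txt 0->-7; result 9.
  router.gen: runs — deps.gen 2->9; result 11.
  assets.gen: runs — router.gen 4->11; result 11.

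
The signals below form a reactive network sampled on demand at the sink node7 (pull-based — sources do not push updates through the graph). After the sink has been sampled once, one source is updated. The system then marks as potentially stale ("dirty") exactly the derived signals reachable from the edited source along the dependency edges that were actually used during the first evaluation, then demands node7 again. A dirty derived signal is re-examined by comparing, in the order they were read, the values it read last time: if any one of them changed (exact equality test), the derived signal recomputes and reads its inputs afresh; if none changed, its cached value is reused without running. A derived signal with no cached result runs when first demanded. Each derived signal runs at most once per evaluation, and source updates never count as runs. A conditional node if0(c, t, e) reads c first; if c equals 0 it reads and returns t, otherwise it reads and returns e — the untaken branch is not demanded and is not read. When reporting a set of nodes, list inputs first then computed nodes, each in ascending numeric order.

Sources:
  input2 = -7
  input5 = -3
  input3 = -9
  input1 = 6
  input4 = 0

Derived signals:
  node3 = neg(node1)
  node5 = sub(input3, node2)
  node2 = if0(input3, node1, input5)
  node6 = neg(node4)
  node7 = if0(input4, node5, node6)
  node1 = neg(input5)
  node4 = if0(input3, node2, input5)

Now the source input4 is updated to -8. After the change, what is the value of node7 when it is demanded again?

Initial pass — values computed on the first demand:
  node2 = if0(input3=-9 -> else branch input5) = -3
  node5 = sub(-9, -3) = -6
  node7 = if0(input4=0 -> then branch node5) = -6

Second demand — change propagation:
  node4: newly demanded (no cache) — executes and yields -3.
  node6: newly demanded (no cache) — executes and yields 3.
  node7: re-runs because input4 0->-8; new result 3.

The important point: the flipped condition pulls in fresh nodes; node4, node6 run for the first time.

node7 now evaluates to 3.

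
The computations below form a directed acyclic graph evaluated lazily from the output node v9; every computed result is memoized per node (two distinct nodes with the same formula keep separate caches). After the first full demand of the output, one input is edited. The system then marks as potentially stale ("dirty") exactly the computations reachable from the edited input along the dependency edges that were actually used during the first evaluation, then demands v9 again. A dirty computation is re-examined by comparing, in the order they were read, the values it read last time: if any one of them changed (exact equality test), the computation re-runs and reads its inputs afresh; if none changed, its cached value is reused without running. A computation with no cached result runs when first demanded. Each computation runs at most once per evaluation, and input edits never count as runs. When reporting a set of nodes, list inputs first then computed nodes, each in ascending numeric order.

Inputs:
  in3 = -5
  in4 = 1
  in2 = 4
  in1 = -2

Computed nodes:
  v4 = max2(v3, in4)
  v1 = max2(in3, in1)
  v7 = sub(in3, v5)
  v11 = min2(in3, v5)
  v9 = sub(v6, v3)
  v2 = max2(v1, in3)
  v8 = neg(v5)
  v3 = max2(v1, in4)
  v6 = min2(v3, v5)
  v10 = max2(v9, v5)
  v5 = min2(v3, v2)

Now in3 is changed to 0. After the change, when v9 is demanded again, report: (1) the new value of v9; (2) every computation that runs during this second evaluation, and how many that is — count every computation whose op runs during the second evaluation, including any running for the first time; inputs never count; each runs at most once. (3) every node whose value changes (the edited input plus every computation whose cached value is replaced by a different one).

First demand of the output computes:
  v1 = max2(-5, -2) = -2
  v2 = max2(-2, -5) = -2
  v3 = max2(-2, 1) = 1
  v5 = min2(1, -2) = -2
  v6 = min2(1, -2) = -2
  v9 = sub(-2, 1) = -3

After the edit, cleaning proceeds:
  v1: a read changed (in3 -5->0) — executes, giving 0.
  v2: a read changed (v1 -2->0; in3 -5->0) — executes, giving 0.
  v3: a read changed (v1 -2->0) — executes, giving 1 — identical to its old value.
  v5: a read changed (v2 -2->0) — executes, giving 0.
  v6: a read changed (v5 -2->0) — executes, giving 0.
  v9: a read changed (v6 -2->0) — executes, giving -1.

Demanding v9 again yields -1.
6 computations run: v1, v2, v3, v5, v6, v9.
The nodes whose values change: in3, v1, v2, v5, v6, v9.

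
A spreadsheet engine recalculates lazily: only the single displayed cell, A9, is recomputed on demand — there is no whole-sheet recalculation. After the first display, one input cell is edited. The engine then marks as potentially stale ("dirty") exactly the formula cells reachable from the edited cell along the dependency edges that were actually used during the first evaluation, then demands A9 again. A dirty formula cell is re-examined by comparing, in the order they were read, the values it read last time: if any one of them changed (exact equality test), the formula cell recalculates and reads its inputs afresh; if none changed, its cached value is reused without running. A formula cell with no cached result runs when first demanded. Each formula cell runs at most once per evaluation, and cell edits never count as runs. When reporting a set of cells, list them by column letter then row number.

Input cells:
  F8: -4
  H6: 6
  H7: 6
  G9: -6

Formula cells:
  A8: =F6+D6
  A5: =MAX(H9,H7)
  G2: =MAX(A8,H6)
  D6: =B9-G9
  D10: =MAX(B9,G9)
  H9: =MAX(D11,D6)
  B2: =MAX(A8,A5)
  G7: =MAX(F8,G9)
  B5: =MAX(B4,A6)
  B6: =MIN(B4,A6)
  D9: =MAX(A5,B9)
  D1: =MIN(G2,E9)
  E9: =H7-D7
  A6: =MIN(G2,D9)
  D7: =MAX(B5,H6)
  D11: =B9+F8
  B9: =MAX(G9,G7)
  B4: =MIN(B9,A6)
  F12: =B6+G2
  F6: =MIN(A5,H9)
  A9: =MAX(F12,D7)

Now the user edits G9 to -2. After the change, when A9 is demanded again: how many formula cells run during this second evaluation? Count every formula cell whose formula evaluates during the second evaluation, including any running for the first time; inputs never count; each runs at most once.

First evaluation (everything demanded from the output):
  G7 = MAX(-4, -6) = -4
  B9 = MAX(-6, -4) = -4
  D6 = -4 - -6 = 2
  D11 = -4 + -4 = -8
  H9 = MAX(-8, 2) = 2
  A5 = MAX(2, 6) = 6
  D9 = MAX(6, -4) = 6
  F6 = MIN(6, 2) = 2
  A8 = 2 + 2 = 4
  G2 = MAX(4, 6) = 6
  A6 = MIN(6, 6) = 6
  B4 = MIN(-4, 6) = -4
  B5 = MAX(-4, 6) = 6
  B6 = MIN(-4, 6) = -4
  D7 = MAX(6, 6) = 6
  F12 = -4 + 6 = 2
  A9 = MAX(2, 6) = 6

Propagation after the edit:
  G7: runs — G9 -6->-2; result -2.
  B9: runs — G9 -6->-2; G7 -4->-2; result -2.
  D6: runs — B9 -4->-2; G9 -6->-2; result 0.
  D11: runs — B9 -4->-2; result -6.
  H9: runs — D11 -8->-6; D6 2->0; result 0.
  A5: runs — H9 2->0; result 6 (same value as before).
  D9: runs — B9 -4->-2; result 6 (same value as before).
  F6: runs — H9 2->0; result 0.
  A8: runs — F6 2->0; D6 2->0; result 0.
  G2: runs — A8 4->0; result 6 (same value as before).
  A6: checked — values it read are unchanged (G2 unchanged, D9 unchanged); reused cached 6 without running.
  B4: runs — B9 -4->-2; result -2.
  B5: runs — B4 -4->-2; result 6 (same value as before).
  B6: runs — B4 -4->-2; result -2.
  D7: checked — values it read are unchanged (B5 unchanged, H6 unchanged); reused cached 6 without running.
  F12: runs — B6 -4->-2; result 4.
  A9: runs — F12 2->4; result 6 (same value as before).

Key observation: the cutoff stops propagation at A6 — its inputs' values are unchanged, so it reuses its cache.

Formula cells that run: A5, A8, A9, B4, B5, B6, B9, D6, D9, D11, F6, F12, G2, G7, H9 — 15 in total.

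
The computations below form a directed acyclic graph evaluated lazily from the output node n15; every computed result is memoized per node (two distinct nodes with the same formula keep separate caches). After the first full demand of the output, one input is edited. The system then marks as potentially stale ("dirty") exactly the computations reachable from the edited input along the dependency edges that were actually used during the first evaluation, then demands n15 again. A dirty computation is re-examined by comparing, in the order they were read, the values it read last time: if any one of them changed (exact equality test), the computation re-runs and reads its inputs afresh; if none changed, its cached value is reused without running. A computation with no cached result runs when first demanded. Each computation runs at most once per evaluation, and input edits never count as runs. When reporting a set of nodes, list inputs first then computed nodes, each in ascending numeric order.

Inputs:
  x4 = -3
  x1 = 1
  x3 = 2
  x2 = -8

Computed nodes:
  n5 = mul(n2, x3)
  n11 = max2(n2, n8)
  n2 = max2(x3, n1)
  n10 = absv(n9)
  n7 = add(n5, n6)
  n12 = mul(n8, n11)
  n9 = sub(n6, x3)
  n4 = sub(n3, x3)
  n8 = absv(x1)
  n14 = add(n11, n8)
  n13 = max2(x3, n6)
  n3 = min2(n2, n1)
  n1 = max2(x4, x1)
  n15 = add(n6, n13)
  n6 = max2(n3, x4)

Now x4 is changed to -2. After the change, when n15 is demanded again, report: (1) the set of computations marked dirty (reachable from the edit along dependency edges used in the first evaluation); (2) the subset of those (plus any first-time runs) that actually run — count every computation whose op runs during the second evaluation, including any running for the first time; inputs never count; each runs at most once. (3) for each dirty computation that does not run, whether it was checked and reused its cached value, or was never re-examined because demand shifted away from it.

The edit dirties: n1, n2, n3, n6, n13, n15.
2 computations run: n1, n6.
Cache hits after checking: n2, n3, n13, n15.
Note where the cutoff bites: n2 is checked, finds nothing changed, and keeps its cache.

First demand of the output computes:
  n1 = max2(-3, 1) = 1
  n2 = max2(2, 1) = 2
  n3 = min2(2, 1) = 1
  n6 = max2(1, -3) = 1
  n13 = max2(2, 1) = 2
  n15 = add(1, 2) = 3

After the edit, cleaning proceeds:
  n1: a read changed (x4 -3->-2) — executes, giving 1 — identical to its old value.
  n2: dirty, but its reads are unchanged (x3 unchanged, n1 unchanged); cached 2 stands.
  n3: dirty, but its reads are unchanged (n2 unchanged, n1 unchanged); cached 1 stands.
  n6: a read changed (x4 -3->-2) — executes, giving 1 — identical to its old value.
  n13: dirty, but its reads are unchanged (x3 unchanged, n6 unchanged); cached 2 stands.
  n15: dirty, but its reads are unchanged (n6 unchanged, n13 unchanged); cached 3 stands.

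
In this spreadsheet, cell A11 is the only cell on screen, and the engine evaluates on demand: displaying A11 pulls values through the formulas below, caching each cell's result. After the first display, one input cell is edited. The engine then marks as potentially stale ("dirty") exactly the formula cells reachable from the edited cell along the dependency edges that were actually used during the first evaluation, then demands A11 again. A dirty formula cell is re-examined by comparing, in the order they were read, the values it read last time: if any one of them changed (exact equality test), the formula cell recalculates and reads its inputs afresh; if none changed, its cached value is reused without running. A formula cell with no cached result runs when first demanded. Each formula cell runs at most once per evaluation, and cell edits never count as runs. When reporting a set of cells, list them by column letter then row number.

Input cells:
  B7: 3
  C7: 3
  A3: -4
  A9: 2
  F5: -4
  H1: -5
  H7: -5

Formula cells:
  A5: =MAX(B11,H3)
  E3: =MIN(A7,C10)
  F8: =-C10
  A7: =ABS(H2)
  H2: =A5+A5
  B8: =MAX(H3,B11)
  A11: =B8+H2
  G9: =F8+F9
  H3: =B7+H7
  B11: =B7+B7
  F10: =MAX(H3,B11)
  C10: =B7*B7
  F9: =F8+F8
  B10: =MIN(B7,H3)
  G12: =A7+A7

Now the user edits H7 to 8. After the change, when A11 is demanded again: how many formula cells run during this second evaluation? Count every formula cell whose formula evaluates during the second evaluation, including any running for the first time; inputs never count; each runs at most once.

Initial pass — values computed on the first demand:
  B11 = 3 + 3 = 6
  H3 = 3 + -5 = -2
  A5 = MAX(6, -2) = 6
  B8 = MAX(-2, 6) = 6
  H2 = 6 + 6 = 12
  A11 = 6 + 12 = 18

Second demand — change propagation:
  H3: re-runs because H7 -5->8; new result 11.
  A5: re-runs because H3 -2->11; new result 11.
  B8: re-runs because H3 -2->11; new result 11.
  H2: re-runs because A5 6->11; A5 6->11; new result 22.
  A11: re-runs because B8 6->11; H2 12->22; new result 33.

Run set: A5, A11, B8, H2, H3 (5 run).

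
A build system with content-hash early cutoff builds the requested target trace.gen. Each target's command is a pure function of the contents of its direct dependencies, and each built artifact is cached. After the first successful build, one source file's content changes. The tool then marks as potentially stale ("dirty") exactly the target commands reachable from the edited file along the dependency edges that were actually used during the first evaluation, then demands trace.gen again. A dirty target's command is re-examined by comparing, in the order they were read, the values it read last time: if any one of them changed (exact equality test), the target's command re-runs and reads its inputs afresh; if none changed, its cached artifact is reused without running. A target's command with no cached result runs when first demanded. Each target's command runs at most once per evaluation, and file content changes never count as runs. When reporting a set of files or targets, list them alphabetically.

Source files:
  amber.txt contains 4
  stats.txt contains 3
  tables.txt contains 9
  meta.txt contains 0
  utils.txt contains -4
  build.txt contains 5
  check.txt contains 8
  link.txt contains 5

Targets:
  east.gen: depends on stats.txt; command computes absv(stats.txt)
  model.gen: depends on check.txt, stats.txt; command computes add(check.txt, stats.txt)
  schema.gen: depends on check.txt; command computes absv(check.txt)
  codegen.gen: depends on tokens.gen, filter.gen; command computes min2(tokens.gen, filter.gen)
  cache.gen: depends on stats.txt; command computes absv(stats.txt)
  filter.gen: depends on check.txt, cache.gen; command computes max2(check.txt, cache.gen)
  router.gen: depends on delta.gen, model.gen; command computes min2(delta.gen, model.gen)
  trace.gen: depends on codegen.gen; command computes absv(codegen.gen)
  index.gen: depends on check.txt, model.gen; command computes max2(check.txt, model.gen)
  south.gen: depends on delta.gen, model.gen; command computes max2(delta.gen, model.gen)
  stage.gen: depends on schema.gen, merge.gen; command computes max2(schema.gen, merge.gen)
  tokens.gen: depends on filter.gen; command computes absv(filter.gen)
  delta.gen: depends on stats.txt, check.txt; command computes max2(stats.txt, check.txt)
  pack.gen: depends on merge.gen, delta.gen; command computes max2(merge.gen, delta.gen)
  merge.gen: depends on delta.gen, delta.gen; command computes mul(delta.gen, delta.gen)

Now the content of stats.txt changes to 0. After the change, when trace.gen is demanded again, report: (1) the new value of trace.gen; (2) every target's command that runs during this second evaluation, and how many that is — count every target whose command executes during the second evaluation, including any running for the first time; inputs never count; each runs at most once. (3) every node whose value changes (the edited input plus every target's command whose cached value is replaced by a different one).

New value of trace.gen: 8.
Target commands that run: cache.gen, filter.gen — 2 in total.
Values that change: cache.gen, stats.txt.
Key observation: the change is absorbed at filter.gen — it re-runs but produces the same value, and the output's value is unchanged.

First evaluation (everything demanded from the output):
  cache.gen = absv(3) = 3
  filter.gen = max2(8, 3) = 8
  tokens.gen = absv(8) = 8
  codegen.gen = min2(8, 8) = 8
  trace.gen = absv(8) = 8

Propagation after the edit:
  cache.gen: runs — stats.txt 3->0; result 0.
  filter.gen: runs — cache.gen 3->0; result 8 (same value as before).
  tokens.gen: checked — values it read are unchanged (filter.gen unchanged); reused cached 8 without running.
  codegen.gen: checked — values it read are unchanged (tokens.gen unchanged, filter.gen unchanged); reused cached 8 without running.
  trace.gen: checked — values it read are unchanged (codegen.gen unchanged); reused cached 8 without running.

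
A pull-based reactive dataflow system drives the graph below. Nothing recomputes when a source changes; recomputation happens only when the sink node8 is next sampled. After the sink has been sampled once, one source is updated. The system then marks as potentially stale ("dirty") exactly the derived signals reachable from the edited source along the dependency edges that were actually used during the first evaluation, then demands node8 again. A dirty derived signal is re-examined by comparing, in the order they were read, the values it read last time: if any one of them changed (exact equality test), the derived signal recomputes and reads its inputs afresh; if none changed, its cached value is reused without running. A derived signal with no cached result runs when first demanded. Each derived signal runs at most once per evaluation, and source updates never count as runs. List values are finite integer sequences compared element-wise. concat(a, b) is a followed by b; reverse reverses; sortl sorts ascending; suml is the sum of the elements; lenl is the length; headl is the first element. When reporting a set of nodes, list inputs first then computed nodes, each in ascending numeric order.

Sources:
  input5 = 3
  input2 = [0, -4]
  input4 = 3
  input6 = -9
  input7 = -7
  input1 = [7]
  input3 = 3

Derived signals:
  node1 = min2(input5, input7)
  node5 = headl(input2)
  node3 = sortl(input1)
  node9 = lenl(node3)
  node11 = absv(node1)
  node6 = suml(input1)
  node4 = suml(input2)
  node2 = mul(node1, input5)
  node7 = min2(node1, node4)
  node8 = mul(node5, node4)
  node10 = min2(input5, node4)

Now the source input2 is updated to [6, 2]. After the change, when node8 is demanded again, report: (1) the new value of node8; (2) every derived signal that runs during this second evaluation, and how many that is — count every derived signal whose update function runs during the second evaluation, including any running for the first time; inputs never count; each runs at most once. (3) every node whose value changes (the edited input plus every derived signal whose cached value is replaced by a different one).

New value of node8: 48.
Derived signals that run: node4, node5, node8 — 3 in total.
Values that change: input2, node4, node5, node8.

First evaluation (everything demanded from the output):
  node4 = suml([0, -4]) = -4
  node5 = headl([0, -4]) = 0
  node8 = mul(0, -4) = 0

Propagation after the edit:
  node4: runs — input2 [0, -4]->[6, 2]; result 8.
  node5: runs — input2 [0, -4]->[6, 2]; result 6.
  node8: runs — node5 0->6; node4 -4->8; result 48.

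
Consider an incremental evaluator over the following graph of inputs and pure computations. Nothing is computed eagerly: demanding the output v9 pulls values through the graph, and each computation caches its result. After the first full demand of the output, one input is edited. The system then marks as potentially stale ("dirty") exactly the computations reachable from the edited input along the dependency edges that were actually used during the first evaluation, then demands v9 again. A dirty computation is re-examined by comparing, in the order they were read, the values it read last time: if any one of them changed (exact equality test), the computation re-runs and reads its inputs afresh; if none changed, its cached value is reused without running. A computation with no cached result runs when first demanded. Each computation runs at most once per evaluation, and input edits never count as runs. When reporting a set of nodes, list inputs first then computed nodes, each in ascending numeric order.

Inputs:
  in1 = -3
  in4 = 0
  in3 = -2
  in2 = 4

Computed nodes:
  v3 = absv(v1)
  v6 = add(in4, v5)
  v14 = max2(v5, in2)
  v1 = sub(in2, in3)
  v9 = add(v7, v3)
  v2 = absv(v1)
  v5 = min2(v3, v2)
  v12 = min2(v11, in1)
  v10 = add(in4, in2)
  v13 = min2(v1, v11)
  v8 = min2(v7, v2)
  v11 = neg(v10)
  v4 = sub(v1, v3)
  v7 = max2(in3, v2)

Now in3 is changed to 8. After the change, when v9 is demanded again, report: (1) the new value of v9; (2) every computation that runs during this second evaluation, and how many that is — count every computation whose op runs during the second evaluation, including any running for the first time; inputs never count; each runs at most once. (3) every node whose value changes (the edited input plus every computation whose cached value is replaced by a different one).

Initial pass — values computed on the first demand:
  v1 = sub(4, -2) = 6
  v2 = absv(6) = 6
  v3 = absv(6) = 6
  v7 = max2(-2, 6) = 6
  v9 = add(6, 6) = 12

Second demand — change propagation:
  v1: re-runs because in3 -2->8; new result -4.
  v2: re-runs because v1 6->-4; new result 4.
  v3: re-runs because v1 6->-4; new result 4.
  v7: re-runs because in3 -2->8; v2 6->4; new result 8.
  v9: re-runs because v7 6->8; v3 6->4; new result 12 (unchanged).

v9 now evaluates to 12.
Run set: v1, v2, v3, v7, v9 (5 run).
Changed values: in3, v1, v2, v3, v7.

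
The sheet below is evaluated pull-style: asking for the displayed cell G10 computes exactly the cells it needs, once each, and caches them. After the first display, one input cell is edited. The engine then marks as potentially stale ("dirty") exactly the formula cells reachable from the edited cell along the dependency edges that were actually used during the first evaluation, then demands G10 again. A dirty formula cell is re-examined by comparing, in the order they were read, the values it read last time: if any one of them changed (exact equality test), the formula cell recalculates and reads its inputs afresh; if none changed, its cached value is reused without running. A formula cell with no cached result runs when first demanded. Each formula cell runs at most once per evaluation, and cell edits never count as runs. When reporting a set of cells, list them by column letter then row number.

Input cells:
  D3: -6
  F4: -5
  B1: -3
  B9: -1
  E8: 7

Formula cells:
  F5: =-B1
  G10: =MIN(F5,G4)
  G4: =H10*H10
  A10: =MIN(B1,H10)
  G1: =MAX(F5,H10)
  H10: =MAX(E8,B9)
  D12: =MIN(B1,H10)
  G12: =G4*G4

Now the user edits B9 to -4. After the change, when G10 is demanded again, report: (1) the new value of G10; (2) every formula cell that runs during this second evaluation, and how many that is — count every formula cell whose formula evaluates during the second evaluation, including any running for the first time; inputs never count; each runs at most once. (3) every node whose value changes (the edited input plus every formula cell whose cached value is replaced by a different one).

Demanding G10 again yields 3.
1 formula cells run: H10.
The nodes whose values change: B9.
Note the absorption at H10: it re-runs yet its value is the same, leaving the output's value untouched.

First demand of the output computes:
  F5 = -(-3) = 3
  H10 = MAX(7, -1) = 7
  G4 = 7 * 7 = 49
  G10 = MIN(3, 49) = 3

After the edit, cleaning proceeds:
  H10: a read changed (B9 -1->-4) — executes, giving 7 — identical to its old value.
  G4: dirty, but its reads are unchanged (H10 unchanged, H10 unchanged); cached 49 stands.
  G10: dirty, but its reads are unchanged (F5 unchanged, G4 unchanged); cached 3 stands.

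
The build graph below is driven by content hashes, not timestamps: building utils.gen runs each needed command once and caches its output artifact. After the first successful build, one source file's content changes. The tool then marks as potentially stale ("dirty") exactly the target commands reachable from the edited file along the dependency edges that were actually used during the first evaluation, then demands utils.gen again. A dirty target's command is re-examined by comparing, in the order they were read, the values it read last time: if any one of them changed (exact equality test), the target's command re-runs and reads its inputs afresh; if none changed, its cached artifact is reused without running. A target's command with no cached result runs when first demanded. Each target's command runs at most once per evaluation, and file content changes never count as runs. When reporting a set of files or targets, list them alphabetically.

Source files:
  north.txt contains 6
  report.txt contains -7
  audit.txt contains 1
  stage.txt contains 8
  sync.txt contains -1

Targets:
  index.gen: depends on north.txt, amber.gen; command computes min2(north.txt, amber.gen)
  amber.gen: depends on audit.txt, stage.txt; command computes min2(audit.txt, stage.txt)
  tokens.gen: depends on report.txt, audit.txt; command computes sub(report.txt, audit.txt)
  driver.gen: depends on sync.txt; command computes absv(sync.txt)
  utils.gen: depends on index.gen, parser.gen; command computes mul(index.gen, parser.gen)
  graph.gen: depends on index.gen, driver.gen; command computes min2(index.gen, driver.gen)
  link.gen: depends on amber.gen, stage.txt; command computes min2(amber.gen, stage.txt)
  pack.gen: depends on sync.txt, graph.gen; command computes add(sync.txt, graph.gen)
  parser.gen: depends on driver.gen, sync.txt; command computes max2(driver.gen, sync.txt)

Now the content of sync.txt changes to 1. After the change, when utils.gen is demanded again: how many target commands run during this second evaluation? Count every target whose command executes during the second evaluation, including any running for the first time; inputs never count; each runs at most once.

Run set: driver.gen, parser.gen (2 run).
The important point: at utils.gen every value read last time is unchanged, so the dirty flag clears without a run.

Initial pass — values computed on the first demand:
  amber.gen = min2(1, 8) = 1
  driver.gen = absv(-1) = 1
  index.gen = min2(6, 1) = 1
  parser.gen = max2(1, -1) = 1
  utils.gen = mul(1, 1) = 1

Second demand — change propagation:
  driver.gen: re-runs because sync.txt -1->1; new result 1 (unchanged).
  parser.gen: re-runs because sync.txt -1->1; new result 1 (unchanged).
  utils.gen: re-examined; everything it read last time is the same (index.gen unchanged, parser.gen unchanged) — cache 1 kept, no run.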